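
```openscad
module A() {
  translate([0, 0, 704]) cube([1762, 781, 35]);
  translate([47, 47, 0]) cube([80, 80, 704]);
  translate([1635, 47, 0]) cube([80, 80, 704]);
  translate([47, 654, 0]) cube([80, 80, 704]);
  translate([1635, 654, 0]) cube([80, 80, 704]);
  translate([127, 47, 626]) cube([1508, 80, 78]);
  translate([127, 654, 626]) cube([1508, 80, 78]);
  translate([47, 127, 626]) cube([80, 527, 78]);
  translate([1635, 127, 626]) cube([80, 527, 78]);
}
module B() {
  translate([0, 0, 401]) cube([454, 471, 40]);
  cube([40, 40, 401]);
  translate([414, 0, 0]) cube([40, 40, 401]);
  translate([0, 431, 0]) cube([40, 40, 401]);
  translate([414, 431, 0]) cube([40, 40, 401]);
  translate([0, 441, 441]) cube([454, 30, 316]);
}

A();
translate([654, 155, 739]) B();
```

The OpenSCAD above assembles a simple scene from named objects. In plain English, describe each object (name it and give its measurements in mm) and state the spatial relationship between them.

A is a rectangular dining table. The top is 1762×781×35 mm with its upper surface at z = 739 mm. It stands on four 80×80 mm square legs, each inset 47 mm from the nearest pair of top edges, running from the floor to the underside of the top. Four apron rails, 80 mm thick and 78 mm tall, run between adjacent legs with their top edges flush with the underside of the top and their outer faces flush with the legs' outer faces.

B is a chair. The seat is a 454×471×40 mm slab with its top at z = 441 mm, on four 40×40 mm corner legs (flush with the seat edges, standing on z = 0). A flat backrest 30 mm thick, 316 mm tall, spans the full seat width and rises from the seat top along its +y edge, rear face flush with the rear of the seat.

The chair is on top of the table, centred.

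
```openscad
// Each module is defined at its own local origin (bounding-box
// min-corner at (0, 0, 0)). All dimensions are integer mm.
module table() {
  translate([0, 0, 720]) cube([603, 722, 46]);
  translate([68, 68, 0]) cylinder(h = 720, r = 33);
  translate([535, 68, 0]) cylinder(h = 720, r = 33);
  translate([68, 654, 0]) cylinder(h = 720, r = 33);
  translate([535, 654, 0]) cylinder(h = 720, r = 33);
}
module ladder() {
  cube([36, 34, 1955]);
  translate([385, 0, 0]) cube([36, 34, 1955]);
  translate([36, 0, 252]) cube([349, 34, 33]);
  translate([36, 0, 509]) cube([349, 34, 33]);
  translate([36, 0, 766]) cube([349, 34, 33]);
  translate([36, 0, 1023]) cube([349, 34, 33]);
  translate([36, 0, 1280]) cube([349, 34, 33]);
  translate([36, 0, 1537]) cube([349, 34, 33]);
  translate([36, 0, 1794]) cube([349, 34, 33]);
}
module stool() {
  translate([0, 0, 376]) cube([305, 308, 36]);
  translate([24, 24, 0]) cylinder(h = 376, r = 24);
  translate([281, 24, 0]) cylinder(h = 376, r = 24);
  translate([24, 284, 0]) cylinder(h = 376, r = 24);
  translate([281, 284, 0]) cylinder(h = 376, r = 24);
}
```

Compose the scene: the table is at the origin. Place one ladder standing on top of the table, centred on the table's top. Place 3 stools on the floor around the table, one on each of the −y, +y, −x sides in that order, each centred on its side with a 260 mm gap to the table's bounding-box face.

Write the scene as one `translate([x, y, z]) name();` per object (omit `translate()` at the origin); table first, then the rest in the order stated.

table();
translate([91, 344, 766]) ladder();
translate([149, -568, 0]) stool();
translate([149, 982, 0]) stool();
translate([-565, 207, 0]) stool();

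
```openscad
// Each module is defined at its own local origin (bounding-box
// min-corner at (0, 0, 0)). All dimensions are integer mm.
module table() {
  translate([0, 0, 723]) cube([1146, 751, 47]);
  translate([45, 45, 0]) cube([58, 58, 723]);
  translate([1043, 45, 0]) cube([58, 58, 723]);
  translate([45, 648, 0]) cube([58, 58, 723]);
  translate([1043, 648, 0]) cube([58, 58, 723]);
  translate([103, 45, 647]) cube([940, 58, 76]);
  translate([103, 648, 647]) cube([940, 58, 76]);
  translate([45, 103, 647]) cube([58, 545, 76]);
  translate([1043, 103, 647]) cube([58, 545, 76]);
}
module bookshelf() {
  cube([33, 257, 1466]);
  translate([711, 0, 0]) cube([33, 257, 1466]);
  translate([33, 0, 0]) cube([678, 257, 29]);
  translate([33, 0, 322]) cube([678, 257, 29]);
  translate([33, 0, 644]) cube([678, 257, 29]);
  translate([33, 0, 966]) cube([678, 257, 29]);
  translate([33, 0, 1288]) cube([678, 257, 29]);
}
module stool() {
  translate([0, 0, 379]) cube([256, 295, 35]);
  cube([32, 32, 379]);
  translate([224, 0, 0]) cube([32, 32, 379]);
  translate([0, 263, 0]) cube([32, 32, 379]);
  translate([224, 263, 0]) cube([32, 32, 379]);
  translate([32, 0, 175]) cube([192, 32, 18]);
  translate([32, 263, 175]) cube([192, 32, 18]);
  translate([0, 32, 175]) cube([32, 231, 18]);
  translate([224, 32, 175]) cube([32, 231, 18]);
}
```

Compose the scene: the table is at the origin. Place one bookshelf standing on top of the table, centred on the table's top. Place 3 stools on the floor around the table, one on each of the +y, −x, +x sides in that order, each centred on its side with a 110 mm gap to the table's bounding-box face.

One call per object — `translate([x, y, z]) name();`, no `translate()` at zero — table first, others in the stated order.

table();
translate([201, 247, 770]) bookshelf();
translate([445, 861, 0]) stool();
translate([-366, 228, 0]) stool();
translate([1256, 228, 0]) stool();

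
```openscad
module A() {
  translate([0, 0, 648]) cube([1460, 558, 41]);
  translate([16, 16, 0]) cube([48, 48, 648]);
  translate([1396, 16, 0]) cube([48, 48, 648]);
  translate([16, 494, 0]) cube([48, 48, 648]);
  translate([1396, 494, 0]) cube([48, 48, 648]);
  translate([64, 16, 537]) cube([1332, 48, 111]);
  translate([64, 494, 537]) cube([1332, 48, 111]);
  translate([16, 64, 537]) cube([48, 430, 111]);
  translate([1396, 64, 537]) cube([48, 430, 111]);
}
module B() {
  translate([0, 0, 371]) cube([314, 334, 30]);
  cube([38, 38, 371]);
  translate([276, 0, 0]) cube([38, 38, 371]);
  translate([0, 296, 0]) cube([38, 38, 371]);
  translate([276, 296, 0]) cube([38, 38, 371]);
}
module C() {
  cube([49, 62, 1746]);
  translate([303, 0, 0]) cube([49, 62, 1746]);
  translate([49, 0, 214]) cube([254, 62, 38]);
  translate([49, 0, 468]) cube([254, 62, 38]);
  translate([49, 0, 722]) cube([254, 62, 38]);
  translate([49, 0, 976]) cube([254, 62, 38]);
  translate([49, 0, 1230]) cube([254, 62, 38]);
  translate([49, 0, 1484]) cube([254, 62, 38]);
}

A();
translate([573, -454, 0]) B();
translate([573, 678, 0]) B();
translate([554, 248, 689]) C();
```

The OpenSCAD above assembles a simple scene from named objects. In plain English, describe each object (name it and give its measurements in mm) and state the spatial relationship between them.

A is a table with a 1460×558 mm rectangular top, 41 mm thick, top surface at z = 689 mm, supported by four 48×48 mm square legs, each inset 16 mm from the nearest pair of top edges, running from the floor. Four apron rails, 48 mm thick and 111 mm tall, run between adjacent legs with their top edges flush with the underside of the top and their outer faces flush with the legs' outer faces.

B is a four-legged stool. The seat is 314×334 mm, 30 mm thick, top at z = 401 mm. It stands on four square legs, each 38×38 mm in cross-section, from z = 0 to the seat underside, each flush with a corner of the seat.

C is a straight ladder. Two 49×62 mm vertical rails, 1746 mm tall, stand 352 mm apart (outside-to-outside) with their front faces coplanar on the −y side. 6 rungs, each 62 mm deep and 38 mm tall, span between the inner faces of the rails, front faces flush with the rails. The lowest rung's underside is at z = 214 mm and rungs are spaced 254 mm apart (underside to underside).

Two stools sit around the table at the −y, +y sides. The ladder is on top of the table, centred.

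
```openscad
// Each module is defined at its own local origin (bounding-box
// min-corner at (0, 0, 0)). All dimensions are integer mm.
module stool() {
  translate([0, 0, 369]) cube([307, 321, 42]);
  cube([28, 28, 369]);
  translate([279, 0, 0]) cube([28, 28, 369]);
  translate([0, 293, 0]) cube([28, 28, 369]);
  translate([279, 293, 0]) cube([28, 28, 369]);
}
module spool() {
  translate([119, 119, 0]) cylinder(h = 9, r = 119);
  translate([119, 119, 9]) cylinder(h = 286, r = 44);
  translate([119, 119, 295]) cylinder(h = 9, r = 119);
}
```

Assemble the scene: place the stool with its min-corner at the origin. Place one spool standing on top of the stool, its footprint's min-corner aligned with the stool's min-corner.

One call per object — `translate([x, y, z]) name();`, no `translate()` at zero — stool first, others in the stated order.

stool();
translate([0, 0, 411]) spool();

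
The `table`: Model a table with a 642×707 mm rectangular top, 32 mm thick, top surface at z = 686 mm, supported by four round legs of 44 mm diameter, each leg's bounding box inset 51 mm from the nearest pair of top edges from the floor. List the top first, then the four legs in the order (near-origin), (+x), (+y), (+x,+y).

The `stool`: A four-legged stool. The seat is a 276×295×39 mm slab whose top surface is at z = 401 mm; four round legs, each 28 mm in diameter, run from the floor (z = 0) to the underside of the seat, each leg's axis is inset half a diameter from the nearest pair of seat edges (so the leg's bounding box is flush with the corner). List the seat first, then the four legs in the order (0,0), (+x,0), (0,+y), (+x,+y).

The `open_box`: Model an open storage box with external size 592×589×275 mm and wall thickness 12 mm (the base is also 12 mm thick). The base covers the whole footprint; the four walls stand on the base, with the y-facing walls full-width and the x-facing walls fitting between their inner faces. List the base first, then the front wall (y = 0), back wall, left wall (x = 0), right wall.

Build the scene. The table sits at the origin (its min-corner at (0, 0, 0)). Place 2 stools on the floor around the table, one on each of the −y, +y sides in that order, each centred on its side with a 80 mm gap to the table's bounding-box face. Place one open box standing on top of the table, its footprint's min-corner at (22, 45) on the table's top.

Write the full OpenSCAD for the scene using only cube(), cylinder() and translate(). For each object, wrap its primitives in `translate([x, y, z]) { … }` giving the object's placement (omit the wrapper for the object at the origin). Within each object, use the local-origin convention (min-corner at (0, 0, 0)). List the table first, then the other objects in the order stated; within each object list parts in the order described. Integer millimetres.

translate([0, 0, 654]) cube([642, 707, 32]);
translate([73, 73, 0]) cylinder(h = 654, r = 22);
translate([569, 73, 0]) cylinder(h = 654, r = 22);
translate([73, 634, 0]) cylinder(h = 654, r = 22);
translate([569, 634, 0]) cylinder(h = 654, r = 22);
translate([183, -375, 0]) {
  translate([0, 0, 362]) cube([276, 295, 39]);
  translate([14, 14, 0]) cylinder(h = 362, r = 14);
  translate([262, 14, 0]) cylinder(h = 362, r = 14);
  translate([14, 281, 0]) cylinder(h = 362, r = 14);
  translate([262, 281, 0]) cylinder(h = 362, r = 14);
}
translate([183, 787, 0]) {
  translate([0, 0, 362]) cube([276, 295, 39]);
  translate([14, 14, 0]) cylinder(h = 362, r = 14);
  translate([262, 14, 0]) cylinder(h = 362, r = 14);
  translate([14, 281, 0]) cylinder(h = 362, r = 14);
  translate([262, 281, 0]) cylinder(h = 362, r = 14);
}
translate([22, 45, 686]) {
  cube([592, 589, 12]);
  translate([0, 0, 12]) cube([592, 12, 263]);
  translate([0, 577, 12]) cube([592, 12, 263]);
  translate([0, 12, 12]) cube([12, 565, 263]);
  translate([580, 12, 12]) cube([12, 565, 263]);
}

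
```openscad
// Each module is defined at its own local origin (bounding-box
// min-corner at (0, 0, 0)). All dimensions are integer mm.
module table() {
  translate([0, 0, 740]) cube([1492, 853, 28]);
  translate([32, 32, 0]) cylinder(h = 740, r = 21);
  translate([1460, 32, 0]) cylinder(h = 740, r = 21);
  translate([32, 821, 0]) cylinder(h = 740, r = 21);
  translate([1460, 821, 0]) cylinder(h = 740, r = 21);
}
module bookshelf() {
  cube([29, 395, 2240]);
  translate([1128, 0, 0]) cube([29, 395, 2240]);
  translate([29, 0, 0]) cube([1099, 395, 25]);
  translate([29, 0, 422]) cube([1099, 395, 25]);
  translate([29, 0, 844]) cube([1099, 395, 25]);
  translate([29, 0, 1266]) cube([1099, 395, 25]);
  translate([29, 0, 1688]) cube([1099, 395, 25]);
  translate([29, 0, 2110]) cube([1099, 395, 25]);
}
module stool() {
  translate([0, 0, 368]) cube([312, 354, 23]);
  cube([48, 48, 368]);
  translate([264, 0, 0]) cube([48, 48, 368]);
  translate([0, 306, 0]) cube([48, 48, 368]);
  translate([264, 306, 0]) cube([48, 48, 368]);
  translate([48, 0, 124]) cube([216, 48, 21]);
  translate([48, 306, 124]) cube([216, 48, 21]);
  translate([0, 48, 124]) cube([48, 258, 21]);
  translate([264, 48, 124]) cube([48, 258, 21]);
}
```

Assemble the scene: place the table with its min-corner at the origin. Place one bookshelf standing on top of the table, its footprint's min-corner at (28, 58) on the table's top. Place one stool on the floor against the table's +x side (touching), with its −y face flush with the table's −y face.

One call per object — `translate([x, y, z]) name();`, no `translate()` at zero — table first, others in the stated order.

table();
translate([28, 58, 768]) bookshelf();
translate([1492, 0, 0]) stool();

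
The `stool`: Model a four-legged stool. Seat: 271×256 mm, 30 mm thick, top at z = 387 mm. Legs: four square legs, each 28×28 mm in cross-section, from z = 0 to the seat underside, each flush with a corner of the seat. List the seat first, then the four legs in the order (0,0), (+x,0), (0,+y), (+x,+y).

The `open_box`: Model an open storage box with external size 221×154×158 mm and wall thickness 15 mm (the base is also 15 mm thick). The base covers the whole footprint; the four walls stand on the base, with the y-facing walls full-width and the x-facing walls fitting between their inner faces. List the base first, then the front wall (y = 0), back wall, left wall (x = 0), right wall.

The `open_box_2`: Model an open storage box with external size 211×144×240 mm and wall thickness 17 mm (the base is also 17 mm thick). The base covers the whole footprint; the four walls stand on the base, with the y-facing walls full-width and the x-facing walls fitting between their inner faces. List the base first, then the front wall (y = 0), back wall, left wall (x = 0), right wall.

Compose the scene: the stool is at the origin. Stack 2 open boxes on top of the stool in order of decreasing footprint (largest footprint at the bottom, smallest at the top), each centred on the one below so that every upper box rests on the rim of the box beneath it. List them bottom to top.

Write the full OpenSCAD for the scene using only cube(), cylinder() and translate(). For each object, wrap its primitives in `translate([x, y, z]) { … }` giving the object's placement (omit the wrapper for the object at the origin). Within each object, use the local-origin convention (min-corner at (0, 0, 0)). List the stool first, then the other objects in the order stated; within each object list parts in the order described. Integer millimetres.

translate([0, 0, 357]) cube([271, 256, 30]);
cube([28, 28, 357]);
translate([243, 0, 0]) cube([28, 28, 357]);
translate([0, 228, 0]) cube([28, 28, 357]);
translate([243, 228, 0]) cube([28, 28, 357]);
translate([25, 51, 387]) {
  cube([221, 154, 15]);
  translate([0, 0, 15]) cube([221, 15, 143]);
  translate([0, 139, 15]) cube([221, 15, 143]);
  translate([0, 15, 15]) cube([15, 124, 143]);
  translate([206, 15, 15]) cube([15, 124, 143]);
}
translate([30, 56, 545]) {
  cube([211, 144, 17]);
  translate([0, 0, 17]) cube([211, 17, 223]);
  translate([0, 127, 17]) cube([211, 17, 223]);
  translate([0, 17, 17]) cube([17, 110, 223]);
  translate([194, 17, 17]) cube([17, 110, 223]);
}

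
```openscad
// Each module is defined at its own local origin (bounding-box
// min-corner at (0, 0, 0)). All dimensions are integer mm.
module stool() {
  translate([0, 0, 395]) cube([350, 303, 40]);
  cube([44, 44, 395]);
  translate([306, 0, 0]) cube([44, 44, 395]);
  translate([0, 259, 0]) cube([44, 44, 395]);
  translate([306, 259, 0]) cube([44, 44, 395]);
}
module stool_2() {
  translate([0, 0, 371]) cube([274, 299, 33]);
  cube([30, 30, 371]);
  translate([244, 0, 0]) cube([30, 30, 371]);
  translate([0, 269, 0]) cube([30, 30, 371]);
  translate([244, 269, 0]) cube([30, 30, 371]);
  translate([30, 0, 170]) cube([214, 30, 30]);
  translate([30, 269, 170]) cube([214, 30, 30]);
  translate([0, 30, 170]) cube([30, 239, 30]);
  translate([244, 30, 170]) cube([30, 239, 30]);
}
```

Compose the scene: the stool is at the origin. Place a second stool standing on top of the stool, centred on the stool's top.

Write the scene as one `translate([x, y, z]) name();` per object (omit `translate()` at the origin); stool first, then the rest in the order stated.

stool();
translate([38, 2, 435]) stool_2();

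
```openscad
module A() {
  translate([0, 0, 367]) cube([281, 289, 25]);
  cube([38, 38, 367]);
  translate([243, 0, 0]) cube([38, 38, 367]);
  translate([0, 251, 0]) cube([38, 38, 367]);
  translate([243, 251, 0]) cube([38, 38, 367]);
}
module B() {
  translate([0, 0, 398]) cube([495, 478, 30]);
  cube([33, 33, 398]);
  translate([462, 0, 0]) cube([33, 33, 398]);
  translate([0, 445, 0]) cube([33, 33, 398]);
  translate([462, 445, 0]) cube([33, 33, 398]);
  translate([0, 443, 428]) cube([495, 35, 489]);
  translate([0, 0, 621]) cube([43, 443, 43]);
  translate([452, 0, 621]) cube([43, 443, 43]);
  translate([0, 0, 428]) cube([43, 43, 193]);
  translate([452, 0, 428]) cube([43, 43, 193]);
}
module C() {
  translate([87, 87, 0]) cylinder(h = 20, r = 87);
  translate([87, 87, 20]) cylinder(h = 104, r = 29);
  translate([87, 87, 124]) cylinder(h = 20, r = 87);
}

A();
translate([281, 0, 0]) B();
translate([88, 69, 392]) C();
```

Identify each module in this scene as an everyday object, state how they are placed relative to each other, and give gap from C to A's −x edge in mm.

The spool's min-x is at 88; the stool's min-x is 0; gap = 88 mm.

A is a stool. B is a chair. C is a spool. The chair is against the stool's +x side, with their −y faces flush. The spool is on top of the stool. The gap from the spool to the stool's −x edge is 88 mm.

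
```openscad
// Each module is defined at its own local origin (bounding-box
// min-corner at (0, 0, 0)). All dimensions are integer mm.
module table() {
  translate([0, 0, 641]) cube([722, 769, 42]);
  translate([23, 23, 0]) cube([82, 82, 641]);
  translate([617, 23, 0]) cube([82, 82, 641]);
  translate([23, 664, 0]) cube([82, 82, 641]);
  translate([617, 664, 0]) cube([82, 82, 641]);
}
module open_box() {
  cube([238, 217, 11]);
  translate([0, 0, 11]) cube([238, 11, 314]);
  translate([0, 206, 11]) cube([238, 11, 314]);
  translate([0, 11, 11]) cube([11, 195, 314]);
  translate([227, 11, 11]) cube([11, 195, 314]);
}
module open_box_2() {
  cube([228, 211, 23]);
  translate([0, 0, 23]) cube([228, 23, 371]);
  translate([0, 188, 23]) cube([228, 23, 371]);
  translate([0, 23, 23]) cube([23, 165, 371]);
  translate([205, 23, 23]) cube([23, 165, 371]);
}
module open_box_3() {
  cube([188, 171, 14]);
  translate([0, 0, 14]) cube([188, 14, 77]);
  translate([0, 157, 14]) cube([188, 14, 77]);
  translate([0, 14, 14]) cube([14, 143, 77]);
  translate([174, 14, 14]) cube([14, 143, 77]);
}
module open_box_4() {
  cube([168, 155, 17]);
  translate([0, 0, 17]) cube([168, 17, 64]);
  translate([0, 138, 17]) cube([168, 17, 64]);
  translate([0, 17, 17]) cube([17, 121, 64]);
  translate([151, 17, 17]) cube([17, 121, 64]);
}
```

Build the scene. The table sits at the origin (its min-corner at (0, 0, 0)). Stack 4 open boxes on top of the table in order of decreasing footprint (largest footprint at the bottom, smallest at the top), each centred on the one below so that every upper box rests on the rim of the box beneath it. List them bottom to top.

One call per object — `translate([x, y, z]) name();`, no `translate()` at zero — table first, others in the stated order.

table();
translate([242, 276, 683]) open_box();
translate([247, 279, 1008]) open_box_2();
translate([267, 299, 1402]) open_box_3();
translate([277, 307, 1493]) open_box_4();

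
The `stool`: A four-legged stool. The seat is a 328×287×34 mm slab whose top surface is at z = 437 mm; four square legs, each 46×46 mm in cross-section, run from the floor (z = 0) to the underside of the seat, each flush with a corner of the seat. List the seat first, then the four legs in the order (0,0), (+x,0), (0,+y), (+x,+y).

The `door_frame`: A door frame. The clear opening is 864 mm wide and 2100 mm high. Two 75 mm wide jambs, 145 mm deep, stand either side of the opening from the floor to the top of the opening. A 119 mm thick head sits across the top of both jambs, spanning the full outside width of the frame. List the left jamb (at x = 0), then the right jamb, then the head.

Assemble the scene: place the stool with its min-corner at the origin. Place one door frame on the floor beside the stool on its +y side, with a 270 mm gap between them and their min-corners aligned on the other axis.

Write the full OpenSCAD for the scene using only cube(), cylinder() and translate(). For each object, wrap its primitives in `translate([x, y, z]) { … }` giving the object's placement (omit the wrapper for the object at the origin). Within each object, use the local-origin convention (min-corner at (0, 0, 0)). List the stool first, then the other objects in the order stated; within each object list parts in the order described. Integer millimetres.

translate([0, 0, 403]) cube([328, 287, 34]);
cube([46, 46, 403]);
translate([282, 0, 0]) cube([46, 46, 403]);
translate([0, 241, 0]) cube([46, 46, 403]);
translate([282, 241, 0]) cube([46, 46, 403]);
translate([0, 557, 0]) {
  cube([75, 145, 2100]);
  translate([939, 0, 0]) cube([75, 145, 2100]);
  translate([0, 0, 2100]) cube([1014, 145, 119]);
}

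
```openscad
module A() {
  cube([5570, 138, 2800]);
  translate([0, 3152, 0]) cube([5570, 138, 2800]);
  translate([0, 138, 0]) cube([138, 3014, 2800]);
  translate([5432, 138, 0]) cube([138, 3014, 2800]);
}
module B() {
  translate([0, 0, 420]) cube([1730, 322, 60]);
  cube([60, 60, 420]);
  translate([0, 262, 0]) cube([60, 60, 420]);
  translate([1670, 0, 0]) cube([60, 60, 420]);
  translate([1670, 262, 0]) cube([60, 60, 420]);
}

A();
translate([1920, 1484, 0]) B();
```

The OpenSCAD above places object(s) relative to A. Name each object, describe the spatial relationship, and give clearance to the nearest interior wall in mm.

A is a house frame. B is a bench. The bench sits inside the house frame, centred. The clearance to the nearest interior wall is 1346 mm.

Clearances: x = 1782, y = 1346; minimum 1346 mm.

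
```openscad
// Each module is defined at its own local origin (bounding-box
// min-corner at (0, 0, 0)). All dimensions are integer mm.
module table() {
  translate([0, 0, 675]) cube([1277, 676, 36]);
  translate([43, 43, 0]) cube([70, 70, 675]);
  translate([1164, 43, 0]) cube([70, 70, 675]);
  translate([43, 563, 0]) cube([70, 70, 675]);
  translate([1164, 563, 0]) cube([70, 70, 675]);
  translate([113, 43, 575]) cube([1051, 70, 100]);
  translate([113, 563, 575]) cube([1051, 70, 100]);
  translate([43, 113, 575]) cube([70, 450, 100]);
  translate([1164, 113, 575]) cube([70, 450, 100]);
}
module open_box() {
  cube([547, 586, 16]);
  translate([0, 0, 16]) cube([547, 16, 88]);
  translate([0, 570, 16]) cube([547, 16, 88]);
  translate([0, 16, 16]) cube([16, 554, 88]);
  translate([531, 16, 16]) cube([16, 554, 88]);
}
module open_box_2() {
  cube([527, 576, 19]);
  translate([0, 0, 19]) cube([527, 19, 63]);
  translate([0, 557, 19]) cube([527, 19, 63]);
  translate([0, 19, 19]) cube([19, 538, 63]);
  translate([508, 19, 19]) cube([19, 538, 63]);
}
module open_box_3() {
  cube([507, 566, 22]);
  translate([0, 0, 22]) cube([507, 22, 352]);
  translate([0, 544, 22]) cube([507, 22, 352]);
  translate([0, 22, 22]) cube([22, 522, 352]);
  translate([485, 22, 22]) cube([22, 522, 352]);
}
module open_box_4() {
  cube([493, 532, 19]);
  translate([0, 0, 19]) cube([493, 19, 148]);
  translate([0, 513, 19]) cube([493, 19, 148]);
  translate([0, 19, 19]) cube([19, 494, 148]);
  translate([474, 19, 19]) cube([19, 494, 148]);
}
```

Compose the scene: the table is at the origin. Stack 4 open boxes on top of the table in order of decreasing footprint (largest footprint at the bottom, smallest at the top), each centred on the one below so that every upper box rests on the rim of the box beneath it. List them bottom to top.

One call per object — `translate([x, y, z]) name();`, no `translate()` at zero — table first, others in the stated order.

table();
translate([365, 45, 711]) open_box();
translate([375, 50, 815]) open_box_2();
translate([385, 55, 897]) open_box_3();
translate([392, 72, 1271]) open_box_4();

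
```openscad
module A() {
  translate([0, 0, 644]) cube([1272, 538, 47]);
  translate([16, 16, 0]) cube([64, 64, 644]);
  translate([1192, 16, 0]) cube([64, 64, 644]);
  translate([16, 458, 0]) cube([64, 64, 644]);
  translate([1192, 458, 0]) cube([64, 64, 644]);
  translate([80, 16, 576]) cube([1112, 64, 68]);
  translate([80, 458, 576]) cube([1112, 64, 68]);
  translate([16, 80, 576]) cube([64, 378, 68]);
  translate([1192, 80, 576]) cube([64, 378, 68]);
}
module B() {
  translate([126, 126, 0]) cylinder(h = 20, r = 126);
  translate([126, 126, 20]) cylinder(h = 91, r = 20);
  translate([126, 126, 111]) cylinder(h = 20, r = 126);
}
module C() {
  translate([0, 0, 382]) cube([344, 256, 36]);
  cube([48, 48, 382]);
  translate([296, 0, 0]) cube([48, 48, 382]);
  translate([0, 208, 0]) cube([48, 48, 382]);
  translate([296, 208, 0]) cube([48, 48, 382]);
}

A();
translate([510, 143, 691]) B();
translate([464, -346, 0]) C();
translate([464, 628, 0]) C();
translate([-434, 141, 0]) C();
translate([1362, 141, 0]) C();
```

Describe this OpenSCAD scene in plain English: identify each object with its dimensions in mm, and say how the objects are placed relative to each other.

A is a table with a 1272×538 mm rectangular top, 47 mm thick, top surface at z = 691 mm, supported by four 64×64 mm square legs, each inset 16 mm from the nearest pair of top edges, running from the floor. Four apron rails, 64 mm thick and 68 mm tall, run between adjacent legs with their top edges flush with the underside of the top and their outer faces flush with the legs' outer faces.

B is a spool: two coaxial disc flanges of radius 126 mm and thickness 20 mm, joined by a core cylinder of radius 20 mm and height 91 mm. The lower flange rests on z = 0 and the three cylinders share a vertical axis.

C is a simple wooden stool: a rectangular seat 344 mm (x) by 256 mm (y), 36 mm thick, top face at z = 418 mm, on four square legs, each 48×48 mm in cross-section. The legs rest on z = 0, each flush with a corner of the seat.

The spool is on top of the table, centred. Four stools sit around the table at the −y, +y, −x, +x sides.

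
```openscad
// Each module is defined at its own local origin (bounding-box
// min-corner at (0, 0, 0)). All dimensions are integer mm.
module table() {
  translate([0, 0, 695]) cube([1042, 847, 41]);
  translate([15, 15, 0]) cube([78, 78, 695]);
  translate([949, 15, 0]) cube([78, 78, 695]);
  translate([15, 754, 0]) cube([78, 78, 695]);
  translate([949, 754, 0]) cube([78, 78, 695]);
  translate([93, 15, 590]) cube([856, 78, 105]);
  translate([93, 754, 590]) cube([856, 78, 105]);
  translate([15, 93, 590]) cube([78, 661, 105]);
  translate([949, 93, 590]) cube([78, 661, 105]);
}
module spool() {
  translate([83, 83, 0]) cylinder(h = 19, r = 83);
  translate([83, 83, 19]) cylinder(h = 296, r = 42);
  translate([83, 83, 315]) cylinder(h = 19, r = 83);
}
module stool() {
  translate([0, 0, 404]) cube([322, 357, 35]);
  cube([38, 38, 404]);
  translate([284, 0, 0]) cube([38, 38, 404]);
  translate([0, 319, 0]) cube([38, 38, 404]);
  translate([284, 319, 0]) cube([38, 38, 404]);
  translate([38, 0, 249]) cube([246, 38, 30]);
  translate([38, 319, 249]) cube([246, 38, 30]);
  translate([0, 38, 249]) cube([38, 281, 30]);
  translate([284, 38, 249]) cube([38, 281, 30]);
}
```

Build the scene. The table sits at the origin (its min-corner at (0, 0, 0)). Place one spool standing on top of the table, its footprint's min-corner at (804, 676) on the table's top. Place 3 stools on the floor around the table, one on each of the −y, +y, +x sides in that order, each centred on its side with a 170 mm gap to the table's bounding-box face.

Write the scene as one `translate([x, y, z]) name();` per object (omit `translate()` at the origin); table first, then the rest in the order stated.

table();
translate([804, 676, 736]) spool();
translate([360, -527, 0]) stool();
translate([360, 1017, 0]) stool();
translate([1212, 245, 0]) stool();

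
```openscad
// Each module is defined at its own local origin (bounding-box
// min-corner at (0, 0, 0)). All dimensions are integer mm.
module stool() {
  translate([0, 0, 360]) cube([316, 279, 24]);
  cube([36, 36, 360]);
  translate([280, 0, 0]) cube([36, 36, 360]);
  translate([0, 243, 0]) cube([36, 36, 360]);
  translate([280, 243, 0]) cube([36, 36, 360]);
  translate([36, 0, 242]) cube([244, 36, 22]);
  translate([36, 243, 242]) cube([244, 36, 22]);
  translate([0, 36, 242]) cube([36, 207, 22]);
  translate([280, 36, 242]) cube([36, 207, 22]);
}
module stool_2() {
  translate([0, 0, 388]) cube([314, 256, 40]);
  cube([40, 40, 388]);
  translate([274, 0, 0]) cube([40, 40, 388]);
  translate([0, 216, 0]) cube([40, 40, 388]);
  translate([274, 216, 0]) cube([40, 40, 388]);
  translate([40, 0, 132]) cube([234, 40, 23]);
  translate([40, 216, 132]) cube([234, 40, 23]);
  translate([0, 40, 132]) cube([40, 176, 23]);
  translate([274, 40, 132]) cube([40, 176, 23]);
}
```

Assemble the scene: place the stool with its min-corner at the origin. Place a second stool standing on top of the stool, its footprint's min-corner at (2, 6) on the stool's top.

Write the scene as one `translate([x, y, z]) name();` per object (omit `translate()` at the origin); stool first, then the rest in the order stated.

stool();
translate([2, 6, 384]) stool_2();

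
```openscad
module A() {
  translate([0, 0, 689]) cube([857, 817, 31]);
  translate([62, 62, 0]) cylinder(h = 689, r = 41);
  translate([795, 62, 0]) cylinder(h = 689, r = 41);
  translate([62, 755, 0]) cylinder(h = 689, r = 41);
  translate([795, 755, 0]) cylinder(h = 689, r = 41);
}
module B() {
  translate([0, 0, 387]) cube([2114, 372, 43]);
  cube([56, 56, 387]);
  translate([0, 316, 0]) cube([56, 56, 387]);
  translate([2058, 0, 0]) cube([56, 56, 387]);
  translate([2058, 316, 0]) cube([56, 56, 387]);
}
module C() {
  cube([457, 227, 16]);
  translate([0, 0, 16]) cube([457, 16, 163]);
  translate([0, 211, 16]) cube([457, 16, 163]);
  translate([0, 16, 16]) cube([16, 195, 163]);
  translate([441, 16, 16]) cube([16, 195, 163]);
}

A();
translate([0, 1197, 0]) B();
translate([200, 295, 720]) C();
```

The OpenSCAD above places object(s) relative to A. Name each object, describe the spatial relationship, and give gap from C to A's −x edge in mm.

The open box's min-x is at 200; the table's min-x is 0; gap = 200 mm.

A is a table. B is a bench. C is an open box. The bench is on the floor beside the table on its +y side. The open box is on top of the table, centred. The gap from the open box to the table's −x edge is 200 mm.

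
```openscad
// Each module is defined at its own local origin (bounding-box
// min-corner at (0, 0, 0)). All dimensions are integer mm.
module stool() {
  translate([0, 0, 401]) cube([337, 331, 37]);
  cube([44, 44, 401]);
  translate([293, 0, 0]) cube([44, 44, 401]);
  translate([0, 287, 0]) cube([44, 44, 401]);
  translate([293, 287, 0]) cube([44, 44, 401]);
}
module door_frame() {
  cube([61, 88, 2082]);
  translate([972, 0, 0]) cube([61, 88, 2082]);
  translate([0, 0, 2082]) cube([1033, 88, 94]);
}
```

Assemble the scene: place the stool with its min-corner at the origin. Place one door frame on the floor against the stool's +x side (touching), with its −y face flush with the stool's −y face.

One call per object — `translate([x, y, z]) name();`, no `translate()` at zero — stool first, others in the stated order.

stool();
translate([337, 0, 0]) door_frame();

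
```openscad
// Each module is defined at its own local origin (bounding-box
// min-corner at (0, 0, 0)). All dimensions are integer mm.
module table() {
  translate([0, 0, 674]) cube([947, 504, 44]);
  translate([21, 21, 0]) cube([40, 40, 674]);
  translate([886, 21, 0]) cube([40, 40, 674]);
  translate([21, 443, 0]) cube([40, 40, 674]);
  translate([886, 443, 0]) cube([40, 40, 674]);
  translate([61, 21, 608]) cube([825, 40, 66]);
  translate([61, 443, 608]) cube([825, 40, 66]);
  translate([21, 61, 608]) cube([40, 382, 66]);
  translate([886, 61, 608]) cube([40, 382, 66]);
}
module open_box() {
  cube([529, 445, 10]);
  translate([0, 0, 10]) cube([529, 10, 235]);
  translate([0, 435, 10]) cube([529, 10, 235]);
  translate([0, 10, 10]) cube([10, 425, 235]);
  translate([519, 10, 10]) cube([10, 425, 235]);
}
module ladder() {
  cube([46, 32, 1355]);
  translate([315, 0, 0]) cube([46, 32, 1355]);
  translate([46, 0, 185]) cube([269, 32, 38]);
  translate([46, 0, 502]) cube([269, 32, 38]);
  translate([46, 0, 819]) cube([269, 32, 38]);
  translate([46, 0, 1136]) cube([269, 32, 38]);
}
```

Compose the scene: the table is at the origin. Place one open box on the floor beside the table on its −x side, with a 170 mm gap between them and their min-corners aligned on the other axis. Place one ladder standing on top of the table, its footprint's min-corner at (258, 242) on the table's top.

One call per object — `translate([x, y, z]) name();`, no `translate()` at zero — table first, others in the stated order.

table();
translate([-699, 0, 0]) open_box();
translate([258, 242, 718]) ladder();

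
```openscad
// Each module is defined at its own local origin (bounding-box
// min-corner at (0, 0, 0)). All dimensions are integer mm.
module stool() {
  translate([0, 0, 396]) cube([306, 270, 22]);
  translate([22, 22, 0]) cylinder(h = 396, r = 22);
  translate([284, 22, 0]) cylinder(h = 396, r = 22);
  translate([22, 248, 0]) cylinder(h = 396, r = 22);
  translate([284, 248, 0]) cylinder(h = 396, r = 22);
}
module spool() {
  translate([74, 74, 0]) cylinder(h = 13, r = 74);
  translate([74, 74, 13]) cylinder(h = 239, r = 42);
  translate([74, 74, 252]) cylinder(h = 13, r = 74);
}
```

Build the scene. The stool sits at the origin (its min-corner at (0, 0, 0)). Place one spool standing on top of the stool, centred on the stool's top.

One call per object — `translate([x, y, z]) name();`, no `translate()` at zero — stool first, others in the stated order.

stool();
translate([79, 61, 418]) spool();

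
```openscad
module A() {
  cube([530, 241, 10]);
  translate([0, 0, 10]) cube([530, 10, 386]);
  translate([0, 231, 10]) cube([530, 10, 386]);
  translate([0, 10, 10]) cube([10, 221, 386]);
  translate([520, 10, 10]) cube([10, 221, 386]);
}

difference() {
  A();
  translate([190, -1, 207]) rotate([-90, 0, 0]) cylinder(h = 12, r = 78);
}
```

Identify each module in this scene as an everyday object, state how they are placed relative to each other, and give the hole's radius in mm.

A is an open box. The open box has a circular hole through its front wall. The hole's radius is 78 mm.

The subtracted cylinder has r = 78 mm.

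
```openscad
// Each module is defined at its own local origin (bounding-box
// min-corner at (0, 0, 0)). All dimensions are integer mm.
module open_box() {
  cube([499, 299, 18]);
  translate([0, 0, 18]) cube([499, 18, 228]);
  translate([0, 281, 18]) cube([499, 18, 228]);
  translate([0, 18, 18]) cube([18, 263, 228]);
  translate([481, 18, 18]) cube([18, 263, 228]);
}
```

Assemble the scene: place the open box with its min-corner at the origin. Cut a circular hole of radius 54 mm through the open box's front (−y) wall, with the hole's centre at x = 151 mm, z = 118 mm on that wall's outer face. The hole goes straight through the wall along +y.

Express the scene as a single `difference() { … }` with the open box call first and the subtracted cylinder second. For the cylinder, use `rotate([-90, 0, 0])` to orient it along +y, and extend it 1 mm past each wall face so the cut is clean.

difference() {
  open_box();
  translate([151, -1, 118]) rotate([-90, 0, 0]) cylinder(h = 20, r = 54);
}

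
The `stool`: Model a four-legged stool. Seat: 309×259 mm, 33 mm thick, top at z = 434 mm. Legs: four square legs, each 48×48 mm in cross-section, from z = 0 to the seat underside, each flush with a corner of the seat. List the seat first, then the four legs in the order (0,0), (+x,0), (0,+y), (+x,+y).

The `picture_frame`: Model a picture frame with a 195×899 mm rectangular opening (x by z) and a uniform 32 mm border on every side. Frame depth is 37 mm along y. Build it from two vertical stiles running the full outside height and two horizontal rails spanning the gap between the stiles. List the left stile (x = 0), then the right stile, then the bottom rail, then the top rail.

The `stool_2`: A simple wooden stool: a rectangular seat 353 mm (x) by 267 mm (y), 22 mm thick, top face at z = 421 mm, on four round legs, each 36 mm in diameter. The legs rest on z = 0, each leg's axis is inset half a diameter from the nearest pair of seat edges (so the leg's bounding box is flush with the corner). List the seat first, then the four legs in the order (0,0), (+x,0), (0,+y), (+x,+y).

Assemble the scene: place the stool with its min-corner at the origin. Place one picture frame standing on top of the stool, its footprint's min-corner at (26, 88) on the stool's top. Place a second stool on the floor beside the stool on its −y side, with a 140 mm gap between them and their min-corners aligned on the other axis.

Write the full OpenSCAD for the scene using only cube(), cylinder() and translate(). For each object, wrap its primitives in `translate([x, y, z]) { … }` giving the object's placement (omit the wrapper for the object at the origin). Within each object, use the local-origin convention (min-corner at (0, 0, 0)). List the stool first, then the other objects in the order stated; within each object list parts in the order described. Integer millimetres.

translate([0, 0, 401]) cube([309, 259, 33]);
cube([48, 48, 401]);
translate([261, 0, 0]) cube([48, 48, 401]);
translate([0, 211, 0]) cube([48, 48, 401]);
translate([261, 211, 0]) cube([48, 48, 401]);
translate([26, 88, 434]) {
  cube([32, 37, 963]);
  translate([227, 0, 0]) cube([32, 37, 963]);
  translate([32, 0, 0]) cube([195, 37, 32]);
  translate([32, 0, 931]) cube([195, 37, 32]);
}
translate([0, -407, 0]) {
  translate([0, 0, 399]) cube([353, 267, 22]);
  translate([18, 18, 0]) cylinder(h = 399, r = 18);
  translate([335, 18, 0]) cylinder(h = 399, r = 18);
  translate([18, 249, 0]) cylinder(h = 399, r = 18);
  translate([335, 249, 0]) cylinder(h = 399, r = 18);
}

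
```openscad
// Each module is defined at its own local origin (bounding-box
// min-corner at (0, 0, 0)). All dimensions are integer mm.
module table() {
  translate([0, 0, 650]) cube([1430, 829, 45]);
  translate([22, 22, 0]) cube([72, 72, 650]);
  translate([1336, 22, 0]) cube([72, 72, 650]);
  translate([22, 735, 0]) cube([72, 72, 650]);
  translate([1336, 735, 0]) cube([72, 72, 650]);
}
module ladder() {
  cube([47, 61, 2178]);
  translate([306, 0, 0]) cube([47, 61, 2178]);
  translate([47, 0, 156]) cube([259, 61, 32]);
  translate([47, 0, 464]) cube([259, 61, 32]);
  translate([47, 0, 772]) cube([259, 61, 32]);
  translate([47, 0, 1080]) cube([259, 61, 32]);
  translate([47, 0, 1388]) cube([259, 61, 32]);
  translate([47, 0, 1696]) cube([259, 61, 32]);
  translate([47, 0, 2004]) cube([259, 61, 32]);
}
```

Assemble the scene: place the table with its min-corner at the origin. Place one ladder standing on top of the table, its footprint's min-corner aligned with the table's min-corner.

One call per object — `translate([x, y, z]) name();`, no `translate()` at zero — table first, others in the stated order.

table();
translate([0, 0, 695]) ladder();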